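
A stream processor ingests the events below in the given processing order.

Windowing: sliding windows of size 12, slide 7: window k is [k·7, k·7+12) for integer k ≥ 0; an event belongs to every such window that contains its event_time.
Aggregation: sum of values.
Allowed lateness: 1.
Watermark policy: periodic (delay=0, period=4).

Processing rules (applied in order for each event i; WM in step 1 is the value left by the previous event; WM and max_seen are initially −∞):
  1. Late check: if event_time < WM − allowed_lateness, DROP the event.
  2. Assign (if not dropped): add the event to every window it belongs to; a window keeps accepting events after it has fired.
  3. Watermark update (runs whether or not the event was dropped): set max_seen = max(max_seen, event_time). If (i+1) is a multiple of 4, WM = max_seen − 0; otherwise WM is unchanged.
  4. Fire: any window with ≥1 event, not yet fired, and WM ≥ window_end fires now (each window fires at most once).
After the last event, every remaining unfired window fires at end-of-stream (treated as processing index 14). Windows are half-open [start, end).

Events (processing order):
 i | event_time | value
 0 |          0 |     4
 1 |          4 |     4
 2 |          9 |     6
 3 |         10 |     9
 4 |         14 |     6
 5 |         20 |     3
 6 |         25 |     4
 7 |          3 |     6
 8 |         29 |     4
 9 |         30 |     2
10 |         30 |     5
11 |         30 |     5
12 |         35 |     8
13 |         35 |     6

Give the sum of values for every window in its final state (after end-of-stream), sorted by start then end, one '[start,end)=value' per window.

i=0 t=0 v=4: → [0,12); WM=−∞
i=1 t=4 v=4: → [0,12); WM=−∞
i=2 t=9 v=6: → [7,19),[0,12); WM=−∞
i=3 t=10 v=9: → [7,19),[0,12); WM=10
i=4 t=14 v=6: → [14,26),[7,19); WM=10
i=5 t=20 v=3: → [14,26); WM=10
i=6 t=25 v=4: → [21,33),[14,26); WM=10
i=7 t=3 v=6: DROP (t<10-1); WM=25; [0,12) fires=23 [7,19) fires=21
i=8 t=29 v=4: → [28,40),[21,33); WM=25
i=9 t=30 v=2: → [28,40),[21,33); WM=25
i=10 t=30 v=5: → [28,40),[21,33); WM=25
i=11 t=30 v=5: → [28,40),[21,33); WM=30; [14,26) fires=13
i=12 t=35 v=8: → [35,47),[28,40); WM=30
i=13 t=35 v=6: → [35,47),[28,40); WM=30

[0,12)=23 [7,19)=21 [14,26)=13 [21,33)=20 [28,40)=30 [35,47)=14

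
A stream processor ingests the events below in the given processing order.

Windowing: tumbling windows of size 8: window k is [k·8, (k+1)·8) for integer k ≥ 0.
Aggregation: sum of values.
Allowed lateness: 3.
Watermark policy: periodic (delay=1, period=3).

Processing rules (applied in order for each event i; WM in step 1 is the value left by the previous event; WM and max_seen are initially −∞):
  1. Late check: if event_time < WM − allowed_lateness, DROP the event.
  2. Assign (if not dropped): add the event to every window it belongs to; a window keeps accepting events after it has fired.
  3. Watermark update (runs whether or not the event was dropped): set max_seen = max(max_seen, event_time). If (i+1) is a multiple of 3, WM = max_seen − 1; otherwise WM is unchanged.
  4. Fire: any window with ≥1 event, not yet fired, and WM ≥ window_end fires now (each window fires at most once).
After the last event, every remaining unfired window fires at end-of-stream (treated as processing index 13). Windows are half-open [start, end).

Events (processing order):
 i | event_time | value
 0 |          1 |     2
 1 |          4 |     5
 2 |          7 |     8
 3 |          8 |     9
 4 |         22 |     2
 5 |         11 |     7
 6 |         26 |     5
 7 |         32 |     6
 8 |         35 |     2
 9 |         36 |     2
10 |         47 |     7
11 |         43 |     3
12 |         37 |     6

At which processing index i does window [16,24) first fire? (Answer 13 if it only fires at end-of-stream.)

i=0 t=1 v=2: → [0,8); WM=−∞
i=1 t=4 v=5: → [0,8); WM=−∞
i=2 t=7 v=8: → [0,8); WM=6
i=3 t=8 v=9: → [8,16); WM=6
i=4 t=22 v=2: → [16,24); WM=6
i=5 t=11 v=7: → [8,16); WM=21; [0,8) fires=15 [8,16) fires=16
i=6 t=26 v=5: → [24,32); WM=21
i=7 t=32 v=6: → [32,40); WM=21
i=8 t=35 v=2: → [32,40); WM=34; [16,24) fires=2 [24,32) fires=5
i=9 t=36 v=2: → [32,40); WM=34
i=10 t=47 v=7: → [40,48); WM=34
i=11 t=43 v=3: → [40,48); WM=46; [32,40) fires=10
i=12 t=37 v=6: DROP (t<46-3); WM=46

8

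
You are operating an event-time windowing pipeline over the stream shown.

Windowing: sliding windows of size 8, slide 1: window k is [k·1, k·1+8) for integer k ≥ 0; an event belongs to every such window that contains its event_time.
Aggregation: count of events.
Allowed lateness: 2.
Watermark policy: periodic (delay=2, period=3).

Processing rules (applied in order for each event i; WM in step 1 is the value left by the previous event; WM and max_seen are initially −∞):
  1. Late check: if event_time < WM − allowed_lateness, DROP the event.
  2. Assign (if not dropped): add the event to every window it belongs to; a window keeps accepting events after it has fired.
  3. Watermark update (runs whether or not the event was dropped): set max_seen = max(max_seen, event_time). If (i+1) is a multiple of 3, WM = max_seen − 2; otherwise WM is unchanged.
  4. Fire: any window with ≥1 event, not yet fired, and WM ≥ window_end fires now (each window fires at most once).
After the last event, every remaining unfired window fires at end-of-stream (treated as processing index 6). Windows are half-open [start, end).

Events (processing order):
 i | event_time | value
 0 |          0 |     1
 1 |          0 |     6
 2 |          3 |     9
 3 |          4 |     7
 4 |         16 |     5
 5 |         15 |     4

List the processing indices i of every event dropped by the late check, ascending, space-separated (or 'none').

i=0 t=0 v=1: → [0,8); WM=−∞
i=1 t=0 v=6: → [0,8); WM=−∞
i=2 t=3 v=9: → [3,11),[2,10),[1,9),[0,8); WM=1
i=3 t=4 v=7: → [4,12),[3,11),[2,10),[1,9),[0,8); WM=1
i=4 t=16 v=5: → [16,24),[15,23),[14,22),[13,21),[12,20),[11,19),[10,18),[9,17); WM=1
i=5 t=15 v=4: → [15,23),[14,22),[13,21),[12,20),[11,19),[10,18),[9,17),[8,16); WM=14; [0,8) fires=4 [1,9) fires=2 [2,10) fires=2 [3,11) fires=2 [4,12) fires=1

none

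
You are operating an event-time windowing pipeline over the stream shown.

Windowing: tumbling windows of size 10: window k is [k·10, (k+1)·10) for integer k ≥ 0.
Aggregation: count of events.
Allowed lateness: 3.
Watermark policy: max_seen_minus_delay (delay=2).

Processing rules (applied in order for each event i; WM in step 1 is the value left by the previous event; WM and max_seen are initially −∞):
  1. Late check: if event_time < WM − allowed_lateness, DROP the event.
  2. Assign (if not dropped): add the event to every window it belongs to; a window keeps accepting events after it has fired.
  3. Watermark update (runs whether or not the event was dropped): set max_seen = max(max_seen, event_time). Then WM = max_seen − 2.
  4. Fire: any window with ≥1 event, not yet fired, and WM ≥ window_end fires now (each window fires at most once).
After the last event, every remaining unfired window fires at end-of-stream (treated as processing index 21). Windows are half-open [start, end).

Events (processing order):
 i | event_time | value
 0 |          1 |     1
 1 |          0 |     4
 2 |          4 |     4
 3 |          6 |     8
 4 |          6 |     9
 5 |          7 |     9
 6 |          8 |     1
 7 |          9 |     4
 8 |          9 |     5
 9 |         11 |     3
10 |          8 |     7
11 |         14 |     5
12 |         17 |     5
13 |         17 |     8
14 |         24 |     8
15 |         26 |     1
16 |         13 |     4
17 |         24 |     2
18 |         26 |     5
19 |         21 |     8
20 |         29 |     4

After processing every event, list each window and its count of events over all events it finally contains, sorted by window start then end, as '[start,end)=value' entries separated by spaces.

[0,10)=10 [10,20)=4 [20,30)=6

i=0 t=1 v=1: → [0,10); WM=-1
i=1 t=0 v=4: → [0,10); WM=-1
i=2 t=4 v=4: → [0,10); WM=2
i=3 t=6 v=8: → [0,10); WM=4
i=4 t=6 v=9: → [0,10); WM=4
i=5 t=7 v=9: → [0,10); WM=5
i=6 t=8 v=1: → [0,10); WM=6
i=7 t=9 v=4: → [0,10); WM=7
i=8 t=9 v=5: → [0,10); WM=7
i=9 t=11 v=3: → [10,20); WM=9
i=10 t=8 v=7: → [0,10); WM=9
i=11 t=14 v=5: → [10,20); WM=12; [0,10) fires=10
i=12 t=17 v=5: → [10,20); WM=15
i=13 t=17 v=8: → [10,20); WM=15
i=14 t=24 v=8: → [20,30); WM=22; [10,20) fires=4
i=15 t=26 v=1: → [20,30); WM=24
i=16 t=13 v=4: DROP (t<24-3); WM=24
i=17 t=24 v=2: → [20,30); WM=24
i=18 t=26 v=5: → [20,30); WM=24
i=19 t=21 v=8: → [20,30); WM=24
i=20 t=29 v=4: → [20,30); WM=27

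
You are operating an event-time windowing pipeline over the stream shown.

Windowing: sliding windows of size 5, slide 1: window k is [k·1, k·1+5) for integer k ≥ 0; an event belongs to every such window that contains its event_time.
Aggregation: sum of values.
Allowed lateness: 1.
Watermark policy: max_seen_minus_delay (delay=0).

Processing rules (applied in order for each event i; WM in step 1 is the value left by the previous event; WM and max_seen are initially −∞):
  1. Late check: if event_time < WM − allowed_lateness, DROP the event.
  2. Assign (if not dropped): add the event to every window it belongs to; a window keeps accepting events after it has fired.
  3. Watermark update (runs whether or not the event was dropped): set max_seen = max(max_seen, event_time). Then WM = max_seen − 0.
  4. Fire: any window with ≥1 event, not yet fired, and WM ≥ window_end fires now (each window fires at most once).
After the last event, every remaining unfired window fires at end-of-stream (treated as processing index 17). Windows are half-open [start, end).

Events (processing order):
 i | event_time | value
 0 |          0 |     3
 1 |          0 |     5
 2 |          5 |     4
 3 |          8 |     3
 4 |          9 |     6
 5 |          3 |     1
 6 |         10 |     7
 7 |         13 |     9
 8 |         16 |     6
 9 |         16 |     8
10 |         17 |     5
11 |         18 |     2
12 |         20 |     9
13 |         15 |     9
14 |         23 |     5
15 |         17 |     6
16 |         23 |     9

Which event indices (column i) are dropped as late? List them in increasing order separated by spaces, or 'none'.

i=0 t=0 v=3: → [0,5); WM=0
i=1 t=0 v=5: → [0,5); WM=0
i=2 t=5 v=4: → [5,10),[4,9),[3,8),[2,7),[1,6); WM=5; [0,5) fires=8
i=3 t=8 v=3: → [8,13),[7,12),[6,11),[5,10),[4,9); WM=8; [1,6) fires=4 [2,7) fires=4 [3,8) fires=4
i=4 t=9 v=6: → [9,14),[8,13),[7,12),[6,11),[5,10); WM=9; [4,9) fires=7
i=5 t=3 v=1: DROP (t<9-1); WM=9
i=6 t=10 v=7: → [10,15),[9,14),[8,13),[7,12),[6,11); WM=10; [5,10) fires=13
i=7 t=13 v=9: → [13,18),[12,17),[11,16),[10,15),[9,14); WM=13; [6,11) fires=16 [7,12) fires=16 [8,13) fires=16
i=8 t=16 v=6: → [16,21),[15,20),[14,19),[13,18),[12,17); WM=16; [9,14) fires=22 [10,15) fires=16 [11,16) fires=9
i=9 t=16 v=8: → [16,21),[15,20),[14,19),[13,18),[12,17); WM=16
i=10 t=17 v=5: → [17,22),[16,21),[15,20),[14,19),[13,18); WM=17; [12,17) fires=23
i=11 t=18 v=2: → [18,23),[17,22),[16,21),[15,20),[14,19); WM=18; [13,18) fires=28
i=12 t=20 v=9: → [20,25),[19,24),[18,23),[17,22),[16,21); WM=20; [14,19) fires=21 [15,20) fires=21
i=13 t=15 v=9: DROP (t<20-1); WM=20
i=14 t=23 v=5: → [23,28),[22,27),[21,26),[20,25),[19,24); WM=23; [16,21) fires=30 [17,22) fires=16 [18,23) fires=11
i=15 t=17 v=6: DROP (t<23-1); WM=23
i=16 t=23 v=9: → [23,28),[22,27),[21,26),[20,25),[19,24); WM=23

5 13 15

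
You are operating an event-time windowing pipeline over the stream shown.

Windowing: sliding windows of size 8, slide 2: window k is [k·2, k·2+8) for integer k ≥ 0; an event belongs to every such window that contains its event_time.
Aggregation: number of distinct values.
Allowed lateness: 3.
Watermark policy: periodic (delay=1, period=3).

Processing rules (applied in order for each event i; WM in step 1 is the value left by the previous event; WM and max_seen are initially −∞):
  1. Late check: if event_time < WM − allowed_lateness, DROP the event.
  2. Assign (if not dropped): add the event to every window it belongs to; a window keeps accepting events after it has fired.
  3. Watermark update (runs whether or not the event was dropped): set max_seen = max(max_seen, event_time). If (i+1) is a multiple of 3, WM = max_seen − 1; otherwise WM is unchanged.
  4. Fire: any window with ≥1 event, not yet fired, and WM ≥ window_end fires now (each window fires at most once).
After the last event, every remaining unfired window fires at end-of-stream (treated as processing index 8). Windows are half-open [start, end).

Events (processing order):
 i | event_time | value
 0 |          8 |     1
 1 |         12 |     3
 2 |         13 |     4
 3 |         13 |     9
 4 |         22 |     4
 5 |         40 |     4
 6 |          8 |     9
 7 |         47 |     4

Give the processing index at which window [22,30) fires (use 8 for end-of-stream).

5

i=0 t=8 v=1: → [8,16),[6,14),[4,12),[2,10); WM=−∞
i=1 t=12 v=3: → [12,20),[10,18),[8,16),[6,14); WM=−∞
i=2 t=13 v=4: → [12,20),[10,18),[8,16),[6,14); WM=12; [2,10) fires=1 [4,12) fires=1
i=3 t=13 v=9: → [12,20),[10,18),[8,16),[6,14); WM=12
i=4 t=22 v=4: → [22,30),[20,28),[18,26),[16,24); WM=12
i=5 t=40 v=4: → [40,48),[38,46),[36,44),[34,42); WM=39; [6,14) fires=4 [8,16) fires=4 [10,18) fires=3 [12,20) fires=3 [16,24) fires=1 [18,26) fires=1 [20,28) fires=1 [22,30) fires=1
i=6 t=8 v=9: DROP (t<39-3); WM=39
i=7 t=47 v=4: → [46,54),[44,52),[42,50),[40,48); WM=39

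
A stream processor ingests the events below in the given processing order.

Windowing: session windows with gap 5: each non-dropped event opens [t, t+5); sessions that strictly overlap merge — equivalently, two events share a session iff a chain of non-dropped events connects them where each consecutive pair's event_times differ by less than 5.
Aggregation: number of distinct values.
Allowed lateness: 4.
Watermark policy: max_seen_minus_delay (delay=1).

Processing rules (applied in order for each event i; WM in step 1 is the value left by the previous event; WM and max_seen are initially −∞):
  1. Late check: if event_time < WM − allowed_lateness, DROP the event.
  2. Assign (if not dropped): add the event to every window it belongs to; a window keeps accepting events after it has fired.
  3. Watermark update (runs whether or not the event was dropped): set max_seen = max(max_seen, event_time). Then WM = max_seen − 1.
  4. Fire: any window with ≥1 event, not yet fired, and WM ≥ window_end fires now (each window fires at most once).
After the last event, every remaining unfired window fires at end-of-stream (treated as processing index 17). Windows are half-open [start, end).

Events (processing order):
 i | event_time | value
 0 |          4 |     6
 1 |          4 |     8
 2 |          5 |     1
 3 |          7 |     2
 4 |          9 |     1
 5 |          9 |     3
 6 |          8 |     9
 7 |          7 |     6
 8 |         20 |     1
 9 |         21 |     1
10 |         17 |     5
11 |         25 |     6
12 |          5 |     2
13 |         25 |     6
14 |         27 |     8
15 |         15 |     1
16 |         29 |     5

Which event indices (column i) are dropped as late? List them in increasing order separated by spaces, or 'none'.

i=0 t=4 v=6: → [4,9); WM=3
i=1 t=4 v=8: → [4,9); WM=3
i=2 t=5 v=1: → [4,10); WM=4
i=3 t=7 v=2: → [4,12); WM=6
i=4 t=9 v=1: → [4,14); WM=8
i=5 t=9 v=3: → [4,14); WM=8
i=6 t=8 v=9: → [4,14); WM=8
i=7 t=7 v=6: → [4,14); WM=8
i=8 t=20 v=1: → [20,25); WM=19
i=9 t=21 v=1: → [20,26); WM=20
i=10 t=17 v=5: → [17,26); WM=20
i=11 t=25 v=6: → [17,30); WM=24
i=12 t=5 v=2: DROP (t<24-4); WM=24
i=13 t=25 v=6: → [17,30); WM=24
i=14 t=27 v=8: → [17,32); WM=26
i=15 t=15 v=1: DROP (t<26-4); WM=26
i=16 t=29 v=5: → [17,34); WM=28

12 15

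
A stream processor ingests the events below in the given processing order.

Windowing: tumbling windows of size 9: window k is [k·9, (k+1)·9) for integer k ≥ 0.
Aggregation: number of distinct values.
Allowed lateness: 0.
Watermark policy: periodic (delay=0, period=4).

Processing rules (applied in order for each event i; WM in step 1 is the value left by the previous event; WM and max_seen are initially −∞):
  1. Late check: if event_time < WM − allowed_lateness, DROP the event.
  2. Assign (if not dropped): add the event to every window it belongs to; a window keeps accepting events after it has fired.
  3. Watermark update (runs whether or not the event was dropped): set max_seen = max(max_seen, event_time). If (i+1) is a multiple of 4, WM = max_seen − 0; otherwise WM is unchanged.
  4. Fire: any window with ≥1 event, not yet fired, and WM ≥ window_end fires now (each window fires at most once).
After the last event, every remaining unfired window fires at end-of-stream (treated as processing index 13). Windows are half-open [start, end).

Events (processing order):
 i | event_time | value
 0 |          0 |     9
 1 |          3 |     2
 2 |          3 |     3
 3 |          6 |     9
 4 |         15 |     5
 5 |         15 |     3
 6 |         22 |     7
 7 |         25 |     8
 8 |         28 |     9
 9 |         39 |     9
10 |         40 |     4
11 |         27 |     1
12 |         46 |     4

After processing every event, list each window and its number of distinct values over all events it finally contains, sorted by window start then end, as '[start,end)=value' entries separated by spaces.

[0,9)=3 [9,18)=2 [18,27)=2 [27,36)=2 [36,45)=2 [45,54)=1

i=0 t=0 v=9: → [0,9); WM=−∞
i=1 t=3 v=2: → [0,9); WM=−∞
i=2 t=3 v=3: → [0,9); WM=−∞
i=3 t=6 v=9: → [0,9); WM=6
i=4 t=15 v=5: → [9,18); WM=6
i=5 t=15 v=3: → [9,18); WM=6
i=6 t=22 v=7: → [18,27); WM=6
i=7 t=25 v=8: → [18,27); WM=25; [0,9) fires=3 [9,18) fires=2
i=8 t=28 v=9: → [27,36); WM=25
i=9 t=39 v=9: → [36,45); WM=25
i=10 t=40 v=4: → [36,45); WM=25
i=11 t=27 v=1: → [27,36); WM=40; [18,27) fires=2 [27,36) fires=2
i=12 t=46 v=4: → [45,54); WM=40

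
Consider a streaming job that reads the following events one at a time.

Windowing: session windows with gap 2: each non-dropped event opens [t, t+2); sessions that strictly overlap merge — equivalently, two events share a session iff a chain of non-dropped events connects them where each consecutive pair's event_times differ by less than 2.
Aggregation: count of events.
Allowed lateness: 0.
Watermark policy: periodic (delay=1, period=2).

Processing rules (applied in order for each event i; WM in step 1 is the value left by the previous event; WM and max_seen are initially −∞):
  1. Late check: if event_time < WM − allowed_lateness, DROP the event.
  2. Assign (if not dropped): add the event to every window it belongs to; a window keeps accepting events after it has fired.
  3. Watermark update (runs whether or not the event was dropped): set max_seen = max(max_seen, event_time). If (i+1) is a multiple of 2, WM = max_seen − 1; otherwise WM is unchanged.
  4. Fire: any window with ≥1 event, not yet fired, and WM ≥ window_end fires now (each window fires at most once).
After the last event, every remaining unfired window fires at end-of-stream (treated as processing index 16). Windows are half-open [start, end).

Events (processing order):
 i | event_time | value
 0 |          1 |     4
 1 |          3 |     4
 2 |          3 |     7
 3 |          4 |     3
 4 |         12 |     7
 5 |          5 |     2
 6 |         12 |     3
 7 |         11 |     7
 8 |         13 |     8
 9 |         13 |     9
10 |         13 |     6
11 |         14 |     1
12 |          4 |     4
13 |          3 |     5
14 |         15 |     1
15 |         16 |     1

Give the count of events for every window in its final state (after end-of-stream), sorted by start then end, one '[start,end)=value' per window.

i=0 t=1 v=4: → [1,3); WM=−∞
i=1 t=3 v=4: → [3,5); WM=2
i=2 t=3 v=7: → [3,5); WM=2
i=3 t=4 v=3: → [3,6); WM=3
i=4 t=12 v=7: → [12,14); WM=3
i=5 t=5 v=2: → [3,7); WM=11
i=6 t=12 v=3: → [12,14); WM=11
i=7 t=11 v=7: → [11,14); WM=11
i=8 t=13 v=8: → [11,15); WM=11
i=9 t=13 v=9: → [11,15); WM=12
i=10 t=13 v=6: → [11,15); WM=12
i=11 t=14 v=1: → [11,16); WM=13
i=12 t=4 v=4: DROP (t<13-0); WM=13
i=13 t=3 v=5: DROP (t<13-0); WM=13
i=14 t=15 v=1: → [11,17); WM=13
i=15 t=16 v=1: → [11,18); WM=15

[1,3)=1 [3,7)=4 [11,18)=9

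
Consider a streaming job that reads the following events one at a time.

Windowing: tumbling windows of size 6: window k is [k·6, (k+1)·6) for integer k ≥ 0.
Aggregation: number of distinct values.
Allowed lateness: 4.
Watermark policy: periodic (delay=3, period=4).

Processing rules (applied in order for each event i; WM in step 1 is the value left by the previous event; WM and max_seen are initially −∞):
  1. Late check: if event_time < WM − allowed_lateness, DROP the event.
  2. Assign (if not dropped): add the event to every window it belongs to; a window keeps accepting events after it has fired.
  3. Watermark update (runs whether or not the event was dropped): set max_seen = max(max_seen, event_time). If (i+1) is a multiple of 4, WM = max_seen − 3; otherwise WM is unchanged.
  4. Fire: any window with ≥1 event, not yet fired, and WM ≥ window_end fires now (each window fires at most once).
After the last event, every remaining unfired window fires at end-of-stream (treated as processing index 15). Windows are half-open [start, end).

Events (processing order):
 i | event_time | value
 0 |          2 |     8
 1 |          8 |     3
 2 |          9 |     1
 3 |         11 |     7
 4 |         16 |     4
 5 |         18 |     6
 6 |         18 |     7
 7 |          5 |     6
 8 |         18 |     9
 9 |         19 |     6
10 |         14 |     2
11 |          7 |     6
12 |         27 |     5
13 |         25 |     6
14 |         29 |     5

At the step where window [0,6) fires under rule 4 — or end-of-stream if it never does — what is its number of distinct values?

1

i=0 t=2 v=8: → [0,6); WM=−∞
i=1 t=8 v=3: → [6,12); WM=−∞
i=2 t=9 v=1: → [6,12); WM=−∞
i=3 t=11 v=7: → [6,12); WM=8; [0,6) fires=1
i=4 t=16 v=4: → [12,18); WM=8
i=5 t=18 v=6: → [18,24); WM=8
i=6 t=18 v=7: → [18,24); WM=8
i=7 t=5 v=6: → [0,6); WM=15; [6,12) fires=3
i=8 t=18 v=9: → [18,24); WM=15
i=9 t=19 v=6: → [18,24); WM=15
i=10 t=14 v=2: → [12,18); WM=15
i=11 t=7 v=6: DROP (t<15-4); WM=16
i=12 t=27 v=5: → [24,30); WM=16
i=13 t=25 v=6: → [24,30); WM=16
i=14 t=29 v=5: → [24,30); WM=16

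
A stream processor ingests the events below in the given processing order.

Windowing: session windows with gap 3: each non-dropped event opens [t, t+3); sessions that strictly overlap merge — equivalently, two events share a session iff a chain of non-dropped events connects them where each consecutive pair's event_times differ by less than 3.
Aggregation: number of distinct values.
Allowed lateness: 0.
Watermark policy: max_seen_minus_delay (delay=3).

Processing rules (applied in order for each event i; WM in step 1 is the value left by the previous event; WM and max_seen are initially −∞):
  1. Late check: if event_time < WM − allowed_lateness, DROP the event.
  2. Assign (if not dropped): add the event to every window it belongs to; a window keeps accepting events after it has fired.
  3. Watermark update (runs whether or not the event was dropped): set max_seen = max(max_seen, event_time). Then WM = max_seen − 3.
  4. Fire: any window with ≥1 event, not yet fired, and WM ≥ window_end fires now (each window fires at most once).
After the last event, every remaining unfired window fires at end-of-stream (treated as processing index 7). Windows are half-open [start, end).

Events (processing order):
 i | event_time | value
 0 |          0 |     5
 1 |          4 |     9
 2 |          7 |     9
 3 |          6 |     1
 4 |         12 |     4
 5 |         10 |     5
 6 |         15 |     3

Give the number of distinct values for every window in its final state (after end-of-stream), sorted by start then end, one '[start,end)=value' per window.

i=0 t=0 v=5: → [0,3); WM=-3
i=1 t=4 v=9: → [4,7); WM=1
i=2 t=7 v=9: → [7,10); WM=4
i=3 t=6 v=1: → [4,10); WM=4
i=4 t=12 v=4: → [12,15); WM=9
i=5 t=10 v=5: → [10,15); WM=9
i=6 t=15 v=3: → [15,18); WM=12

[0,3)=1 [4,10)=2 [10,15)=2 [15,18)=1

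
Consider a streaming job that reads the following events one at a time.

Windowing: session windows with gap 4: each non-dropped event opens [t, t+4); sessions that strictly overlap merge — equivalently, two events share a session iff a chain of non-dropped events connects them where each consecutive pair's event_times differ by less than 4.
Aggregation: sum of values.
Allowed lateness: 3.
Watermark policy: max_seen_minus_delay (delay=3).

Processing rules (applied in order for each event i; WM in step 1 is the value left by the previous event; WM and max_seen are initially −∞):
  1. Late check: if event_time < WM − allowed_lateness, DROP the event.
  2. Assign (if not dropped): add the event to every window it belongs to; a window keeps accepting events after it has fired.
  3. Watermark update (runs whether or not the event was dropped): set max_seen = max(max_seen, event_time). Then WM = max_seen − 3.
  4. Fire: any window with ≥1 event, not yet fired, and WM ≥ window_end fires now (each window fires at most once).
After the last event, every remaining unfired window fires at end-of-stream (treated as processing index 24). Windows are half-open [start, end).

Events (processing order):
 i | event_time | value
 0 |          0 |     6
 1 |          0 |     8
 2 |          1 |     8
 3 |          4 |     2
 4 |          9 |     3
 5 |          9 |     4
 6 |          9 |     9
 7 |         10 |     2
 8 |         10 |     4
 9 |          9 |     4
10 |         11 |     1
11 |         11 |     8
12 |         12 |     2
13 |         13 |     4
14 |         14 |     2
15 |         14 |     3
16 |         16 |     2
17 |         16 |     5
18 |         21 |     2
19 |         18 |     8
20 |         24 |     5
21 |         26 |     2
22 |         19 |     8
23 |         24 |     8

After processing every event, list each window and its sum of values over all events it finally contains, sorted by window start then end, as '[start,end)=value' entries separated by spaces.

i=0 t=0 v=6: → [0,4); WM=-3
i=1 t=0 v=8: → [0,4); WM=-3
i=2 t=1 v=8: → [0,5); WM=-2
i=3 t=4 v=2: → [0,8); WM=1
i=4 t=9 v=3: → [9,13); WM=6
i=5 t=9 v=4: → [9,13); WM=6
i=6 t=9 v=9: → [9,13); WM=6
i=7 t=10 v=2: → [9,14); WM=7
i=8 t=10 v=4: → [9,14); WM=7
i=9 t=9 v=4: → [9,14); WM=7
i=10 t=11 v=1: → [9,15); WM=8
i=11 t=11 v=8: → [9,15); WM=8
i=12 t=12 v=2: → [9,16); WM=9
i=13 t=13 v=4: → [9,17); WM=10
i=14 t=14 v=2: → [9,18); WM=11
i=15 t=14 v=3: → [9,18); WM=11
i=16 t=16 v=2: → [9,20); WM=13
i=17 t=16 v=5: → [9,20); WM=13
i=18 t=21 v=2: → [21,25); WM=18
i=19 t=18 v=8: → [9,25); WM=18
i=20 t=24 v=5: → [9,28); WM=21
i=21 t=26 v=2: → [9,30); WM=23
i=22 t=19 v=8: DROP (t<23-3); WM=23
i=23 t=24 v=8: → [9,30); WM=23

[0,8)=24 [9,30)=78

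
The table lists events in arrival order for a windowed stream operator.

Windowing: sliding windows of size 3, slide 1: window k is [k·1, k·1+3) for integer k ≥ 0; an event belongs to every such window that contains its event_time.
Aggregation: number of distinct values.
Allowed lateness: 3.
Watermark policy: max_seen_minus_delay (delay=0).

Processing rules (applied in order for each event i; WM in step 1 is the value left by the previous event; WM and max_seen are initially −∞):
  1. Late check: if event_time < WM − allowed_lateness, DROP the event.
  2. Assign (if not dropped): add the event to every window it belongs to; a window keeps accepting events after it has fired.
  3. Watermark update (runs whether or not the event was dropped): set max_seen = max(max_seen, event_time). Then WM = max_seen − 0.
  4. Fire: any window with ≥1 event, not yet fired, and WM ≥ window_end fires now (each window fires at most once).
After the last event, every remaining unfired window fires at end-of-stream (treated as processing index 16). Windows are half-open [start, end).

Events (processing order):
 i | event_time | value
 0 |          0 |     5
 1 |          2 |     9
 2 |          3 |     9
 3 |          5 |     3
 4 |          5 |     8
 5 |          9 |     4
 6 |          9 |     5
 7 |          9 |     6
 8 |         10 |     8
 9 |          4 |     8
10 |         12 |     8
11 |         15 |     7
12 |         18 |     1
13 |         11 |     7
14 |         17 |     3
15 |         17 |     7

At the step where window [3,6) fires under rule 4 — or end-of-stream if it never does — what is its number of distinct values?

3

i=0 t=0 v=5: → [0,3); WM=0
i=1 t=2 v=9: → [2,5),[1,4),[0,3); WM=2
i=2 t=3 v=9: → [3,6),[2,5),[1,4); WM=3; [0,3) fires=2
i=3 t=5 v=3: → [5,8),[4,7),[3,6); WM=5; [1,4) fires=1 [2,5) fires=1
i=4 t=5 v=8: → [5,8),[4,7),[3,6); WM=5
i=5 t=9 v=4: → [9,12),[8,11),[7,10); WM=9; [3,6) fires=3 [4,7) fires=2 [5,8) fires=2
i=6 t=9 v=5: → [9,12),[8,11),[7,10); WM=9
i=7 t=9 v=6: → [9,12),[8,11),[7,10); WM=9
i=8 t=10 v=8: → [10,13),[9,12),[8,11); WM=10; [7,10) fires=3
i=9 t=4 v=8: DROP (t<10-3); WM=10
i=10 t=12 v=8: → [12,15),[11,14),[10,13); WM=12; [8,11) fires=4 [9,12) fires=4
i=11 t=15 v=7: → [15,18),[14,17),[13,16); WM=15; [10,13) fires=1 [11,14) fires=1 [12,15) fires=1
i=12 t=18 v=1: → [18,21),[17,20),[16,19); WM=18; [13,16) fires=1 [14,17) fires=1 [15,18) fires=1
i=13 t=11 v=7: DROP (t<18-3); WM=18
i=14 t=17 v=3: → [17,20),[16,19),[15,18); WM=18
i=15 t=17 v=7: → [17,20),[16,19),[15,18); WM=18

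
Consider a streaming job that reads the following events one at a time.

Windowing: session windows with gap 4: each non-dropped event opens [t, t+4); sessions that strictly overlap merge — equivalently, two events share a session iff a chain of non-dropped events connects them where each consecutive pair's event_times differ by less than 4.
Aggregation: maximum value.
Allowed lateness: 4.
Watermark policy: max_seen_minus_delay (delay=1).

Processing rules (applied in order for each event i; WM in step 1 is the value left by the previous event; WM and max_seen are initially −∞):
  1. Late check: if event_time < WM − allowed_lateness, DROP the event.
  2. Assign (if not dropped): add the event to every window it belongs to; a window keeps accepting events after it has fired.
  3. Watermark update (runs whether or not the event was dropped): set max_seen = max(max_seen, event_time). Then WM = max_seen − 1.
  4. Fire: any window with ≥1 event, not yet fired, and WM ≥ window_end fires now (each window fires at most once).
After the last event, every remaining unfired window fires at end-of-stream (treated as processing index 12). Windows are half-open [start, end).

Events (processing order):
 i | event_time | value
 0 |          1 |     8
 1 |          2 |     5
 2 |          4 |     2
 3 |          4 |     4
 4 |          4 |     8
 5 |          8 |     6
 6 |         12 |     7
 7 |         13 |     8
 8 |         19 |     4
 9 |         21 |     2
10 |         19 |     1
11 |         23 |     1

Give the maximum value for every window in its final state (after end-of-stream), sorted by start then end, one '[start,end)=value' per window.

[1,8)=8 [8,12)=6 [12,17)=8 [19,27)=4

i=0 t=1 v=8: → [1,5); WM=0
i=1 t=2 v=5: → [1,6); WM=1
i=2 t=4 v=2: → [1,8); WM=3
i=3 t=4 v=4: → [1,8); WM=3
i=4 t=4 v=8: → [1,8); WM=3
i=5 t=8 v=6: → [8,12); WM=7
i=6 t=12 v=7: → [12,16); WM=11
i=7 t=13 v=8: → [12,17); WM=12
i=8 t=19 v=4: → [19,23); WM=18
i=9 t=21 v=2: → [19,25); WM=20
i=10 t=19 v=1: → [19,25); WM=20
i=11 t=23 v=1: → [19,27); WM=22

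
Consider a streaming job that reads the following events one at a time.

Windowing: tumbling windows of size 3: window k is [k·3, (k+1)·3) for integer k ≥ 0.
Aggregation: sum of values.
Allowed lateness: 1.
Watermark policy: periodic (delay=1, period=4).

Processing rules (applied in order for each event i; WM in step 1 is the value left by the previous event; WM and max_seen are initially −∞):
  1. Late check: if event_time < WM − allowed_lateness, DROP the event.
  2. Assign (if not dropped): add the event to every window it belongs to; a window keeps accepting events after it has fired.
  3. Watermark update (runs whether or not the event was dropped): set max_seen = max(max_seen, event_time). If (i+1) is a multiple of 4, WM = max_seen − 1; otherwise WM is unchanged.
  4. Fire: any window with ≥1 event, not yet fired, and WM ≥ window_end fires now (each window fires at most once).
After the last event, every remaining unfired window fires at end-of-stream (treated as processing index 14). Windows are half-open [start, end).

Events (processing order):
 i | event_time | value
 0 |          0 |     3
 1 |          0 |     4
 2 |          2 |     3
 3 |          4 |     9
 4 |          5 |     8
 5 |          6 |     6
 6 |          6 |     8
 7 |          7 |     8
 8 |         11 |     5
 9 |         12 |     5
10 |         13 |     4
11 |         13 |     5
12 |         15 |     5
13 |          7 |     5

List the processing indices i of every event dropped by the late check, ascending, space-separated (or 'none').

13

i=0 t=0 v=3: → [0,3); WM=−∞
i=1 t=0 v=4: → [0,3); WM=−∞
i=2 t=2 v=3: → [0,3); WM=−∞
i=3 t=4 v=9: → [3,6); WM=3; [0,3) fires=10
i=4 t=5 v=8: → [3,6); WM=3
i=5 t=6 v=6: → [6,9); WM=3
i=6 t=6 v=8: → [6,9); WM=3
i=7 t=7 v=8: → [6,9); WM=6; [3,6) fires=17
i=8 t=11 v=5: → [9,12); WM=6
i=9 t=12 v=5: → [12,15); WM=6
i=10 t=13 v=4: → [12,15); WM=6
i=11 t=13 v=5: → [12,15); WM=12; [6,9) fires=22 [9,12) fires=5
i=12 t=15 v=5: → [15,18); WM=12
i=13 t=7 v=5: DROP (t<12-1); WM=12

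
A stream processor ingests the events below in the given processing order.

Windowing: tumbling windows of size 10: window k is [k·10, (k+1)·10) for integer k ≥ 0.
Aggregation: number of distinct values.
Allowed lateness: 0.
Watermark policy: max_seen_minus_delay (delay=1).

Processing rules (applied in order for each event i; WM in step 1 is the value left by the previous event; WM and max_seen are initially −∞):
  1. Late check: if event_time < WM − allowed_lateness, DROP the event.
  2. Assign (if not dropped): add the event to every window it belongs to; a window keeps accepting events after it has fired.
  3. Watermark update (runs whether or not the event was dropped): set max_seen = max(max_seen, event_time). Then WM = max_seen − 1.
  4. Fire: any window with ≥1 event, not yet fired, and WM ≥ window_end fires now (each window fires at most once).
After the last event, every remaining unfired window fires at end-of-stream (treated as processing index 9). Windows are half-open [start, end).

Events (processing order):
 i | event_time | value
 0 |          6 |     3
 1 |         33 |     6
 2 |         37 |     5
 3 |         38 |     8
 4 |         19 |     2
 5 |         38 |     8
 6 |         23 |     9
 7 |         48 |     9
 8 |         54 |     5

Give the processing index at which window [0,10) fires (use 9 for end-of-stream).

1

i=0 t=6 v=3: → [0,10); WM=5
i=1 t=33 v=6: → [30,40); WM=32; [0,10) fires=1
i=2 t=37 v=5: → [30,40); WM=36
i=3 t=38 v=8: → [30,40); WM=37
i=4 t=19 v=2: DROP (t<37-0); WM=37
i=5 t=38 v=8: → [30,40); WM=37
i=6 t=23 v=9: DROP (t<37-0); WM=37
i=7 t=48 v=9: → [40,50); WM=47; [30,40) fires=3
i=8 t=54 v=5: → [50,60); WM=53; [40,50) fires=1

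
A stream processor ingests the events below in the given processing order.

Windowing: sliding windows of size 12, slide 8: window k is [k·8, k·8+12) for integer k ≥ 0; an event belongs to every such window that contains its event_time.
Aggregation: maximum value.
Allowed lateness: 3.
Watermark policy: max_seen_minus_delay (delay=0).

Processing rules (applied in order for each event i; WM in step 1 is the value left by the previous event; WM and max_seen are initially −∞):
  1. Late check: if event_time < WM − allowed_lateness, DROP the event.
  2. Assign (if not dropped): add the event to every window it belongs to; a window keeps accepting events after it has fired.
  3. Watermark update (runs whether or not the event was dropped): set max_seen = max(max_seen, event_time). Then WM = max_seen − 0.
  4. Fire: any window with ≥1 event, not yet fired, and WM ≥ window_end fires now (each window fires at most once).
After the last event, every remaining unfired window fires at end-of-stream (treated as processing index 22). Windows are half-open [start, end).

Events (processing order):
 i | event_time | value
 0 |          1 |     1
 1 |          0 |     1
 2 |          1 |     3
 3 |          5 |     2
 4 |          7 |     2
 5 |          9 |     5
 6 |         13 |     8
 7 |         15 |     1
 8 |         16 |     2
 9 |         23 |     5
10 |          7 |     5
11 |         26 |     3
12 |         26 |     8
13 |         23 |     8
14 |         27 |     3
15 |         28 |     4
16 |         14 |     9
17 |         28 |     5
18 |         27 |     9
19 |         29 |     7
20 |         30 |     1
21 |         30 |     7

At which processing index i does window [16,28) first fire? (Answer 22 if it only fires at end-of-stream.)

15

i=0 t=1 v=1: → [0,12); WM=1
i=1 t=0 v=1: → [0,12); WM=1
i=2 t=1 v=3: → [0,12); WM=1
i=3 t=5 v=2: → [0,12); WM=5
i=4 t=7 v=2: → [0,12); WM=7
i=5 t=9 v=5: → [8,20),[0,12); WM=9
i=6 t=13 v=8: → [8,20); WM=13; [0,12) fires=5
i=7 t=15 v=1: → [8,20); WM=15
i=8 t=16 v=2: → [16,28),[8,20); WM=16
i=9 t=23 v=5: → [16,28); WM=23; [8,20) fires=8
i=10 t=7 v=5: DROP (t<23-3); WM=23
i=11 t=26 v=3: → [24,36),[16,28); WM=26
i=12 t=26 v=8: → [24,36),[16,28); WM=26
i=13 t=23 v=8: → [16,28); WM=26
i=14 t=27 v=3: → [24,36),[16,28); WM=27
i=15 t=28 v=4: → [24,36); WM=28; [16,28) fires=8
i=16 t=14 v=9: DROP (t<28-3); WM=28
i=17 t=28 v=5: → [24,36); WM=28
i=18 t=27 v=9: → [24,36),[16,28); WM=28
i=19 t=29 v=7: → [24,36); WM=29
i=20 t=30 v=1: → [24,36); WM=30
i=21 t=30 v=7: → [24,36); WM=30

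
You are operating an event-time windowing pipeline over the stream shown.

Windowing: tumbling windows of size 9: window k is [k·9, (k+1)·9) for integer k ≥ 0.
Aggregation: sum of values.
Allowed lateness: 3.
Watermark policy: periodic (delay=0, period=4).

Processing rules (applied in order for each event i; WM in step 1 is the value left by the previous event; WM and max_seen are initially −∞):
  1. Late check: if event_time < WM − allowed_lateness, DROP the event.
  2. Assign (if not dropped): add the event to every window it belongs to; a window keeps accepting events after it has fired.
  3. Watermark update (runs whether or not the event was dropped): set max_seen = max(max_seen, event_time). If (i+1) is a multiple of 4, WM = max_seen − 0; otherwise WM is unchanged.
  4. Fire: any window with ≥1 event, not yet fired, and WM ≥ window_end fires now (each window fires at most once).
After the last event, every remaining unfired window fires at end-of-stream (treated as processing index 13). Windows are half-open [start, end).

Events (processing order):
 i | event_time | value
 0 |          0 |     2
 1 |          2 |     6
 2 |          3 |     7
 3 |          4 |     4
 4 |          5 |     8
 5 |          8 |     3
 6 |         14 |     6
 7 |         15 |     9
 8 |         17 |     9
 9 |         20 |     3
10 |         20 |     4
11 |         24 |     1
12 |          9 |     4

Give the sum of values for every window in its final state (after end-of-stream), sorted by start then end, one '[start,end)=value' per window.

[0,9)=30 [9,18)=24 [18,27)=8

i=0 t=0 v=2: → [0,9); WM=−∞
i=1 t=2 v=6: → [0,9); WM=−∞
i=2 t=3 v=7: → [0,9); WM=−∞
i=3 t=4 v=4: → [0,9); WM=4
i=4 t=5 v=8: → [0,9); WM=4
i=5 t=8 v=3: → [0,9); WM=4
i=6 t=14 v=6: → [9,18); WM=4
i=7 t=15 v=9: → [9,18); WM=15; [0,9) fires=30
i=8 t=17 v=9: → [9,18); WM=15
i=9 t=20 v=3: → [18,27); WM=15
i=10 t=20 v=4: → [18,27); WM=15
i=11 t=24 v=1: → [18,27); WM=24; [9,18) fires=24
i=12 t=9 v=4: DROP (t<24-3); WM=24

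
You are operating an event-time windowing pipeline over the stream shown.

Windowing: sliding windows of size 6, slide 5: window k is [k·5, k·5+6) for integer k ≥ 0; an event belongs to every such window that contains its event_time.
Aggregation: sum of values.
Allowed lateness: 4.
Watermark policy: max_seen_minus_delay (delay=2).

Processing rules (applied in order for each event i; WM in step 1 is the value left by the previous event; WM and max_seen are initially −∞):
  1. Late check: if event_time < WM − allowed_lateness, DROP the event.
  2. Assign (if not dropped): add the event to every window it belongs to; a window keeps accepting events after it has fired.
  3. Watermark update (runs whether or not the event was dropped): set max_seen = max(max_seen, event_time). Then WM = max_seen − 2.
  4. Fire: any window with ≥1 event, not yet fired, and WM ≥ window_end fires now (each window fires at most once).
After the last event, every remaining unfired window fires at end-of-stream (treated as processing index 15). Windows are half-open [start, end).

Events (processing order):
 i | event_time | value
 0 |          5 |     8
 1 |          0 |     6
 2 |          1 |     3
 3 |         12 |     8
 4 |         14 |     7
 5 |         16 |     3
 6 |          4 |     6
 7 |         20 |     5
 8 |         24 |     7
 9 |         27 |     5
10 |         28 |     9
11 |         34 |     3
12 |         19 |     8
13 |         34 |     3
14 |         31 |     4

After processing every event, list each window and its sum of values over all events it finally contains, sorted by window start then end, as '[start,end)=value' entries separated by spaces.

i=0 t=5 v=8: → [5,11),[0,6); WM=3
i=1 t=0 v=6: → [0,6); WM=3
i=2 t=1 v=3: → [0,6); WM=3
i=3 t=12 v=8: → [10,16); WM=10; [0,6) fires=17
i=4 t=14 v=7: → [10,16); WM=12; [5,11) fires=8
i=5 t=16 v=3: → [15,21); WM=14
i=6 t=4 v=6: DROP (t<14-4); WM=14
i=7 t=20 v=5: → [20,26),[15,21); WM=18; [10,16) fires=15
i=8 t=24 v=7: → [20,26); WM=22; [15,21) fires=8
i=9 t=27 v=5: → [25,31); WM=25
i=10 t=28 v=9: → [25,31); WM=26; [20,26) fires=12
i=11 t=34 v=3: → [30,36); WM=32; [25,31) fires=14
i=12 t=19 v=8: DROP (t<32-4); WM=32
i=13 t=34 v=3: → [30,36); WM=32
i=14 t=31 v=4: → [30,36); WM=32

[0,6)=17 [5,11)=8 [10,16)=15 [15,21)=8 [20,26)=12 [25,31)=14 [30,36)=10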